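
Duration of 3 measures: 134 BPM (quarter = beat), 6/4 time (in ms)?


Step by step:
Quarter-note beat duration = 60000 / 134 ms
Beats per measure (6/4) = 6
One measure = 6 × 60000 / 134 = 360000 / 134 ms
3 measures = 3 × 360000 / 134 = 1080000 / 134
= 8059.7 ms


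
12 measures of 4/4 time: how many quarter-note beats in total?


Working:
Time signature 4/4: the bottom number 4 means the quarter note gets one count
The top number 4 means 4 quarter-note beats per measure
Total = 4 × 12 measures
= 48 quarter-note beats


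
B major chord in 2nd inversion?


Root position: B D# F#
2nd inversion: move root and 3rd up an octave
Bass note: F#
Notes (bottom to top) = F# B D#


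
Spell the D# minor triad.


Reasoning:
Minor triad = root + minor 3rd (3 semitones) + perfect 5th (7 semitones)
A triad on D# stacks thirds, so the chord tones use letter names D-F-A
Root: D#
Minor 3rd above D#: F#
Perfect 5th above D#: A#
Chord = D# F# A#


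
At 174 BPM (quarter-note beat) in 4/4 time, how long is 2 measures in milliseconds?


Let's work it out.
Quarter-note beat duration = 60000 / 174 ms
Beats per measure (4/4) = 4
One measure = 4 × 60000 / 174 = 240000 / 174 ms
2 measures = 2 × 240000 / 174 = 480000 / 174
= 2758.6 ms


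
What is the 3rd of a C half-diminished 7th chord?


Let's work it out.
Half-diminished 7th chord = root + minor 3rd + diminished 5th + minor 7th
Seventh chords stack in thirds, so the letter names are C-E-G-B
Root: C
Minor 3rd above C: Eb
Diminished 5th above C: Gb
Minor 7th above C: Bb
The 3rd = Eb


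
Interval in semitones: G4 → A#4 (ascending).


Absolute semitone position = octave×12 + chromatic position
G4: 4×12 + 7 = 55
A#4: 4×12 + 10 = 58
Difference = 58 - 55 = 3
= 3 semitones


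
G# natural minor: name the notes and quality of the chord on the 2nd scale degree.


Step by step:
G# natural minor scale: G# A# B C# D# E F#
Diatonic triad on degree 2 stacks scale notes 2, 4, 6: A# C# E
A#→C# = 3 semitones; A#→E = 6 semitones → diminished triad
= A# C# E (diminished)


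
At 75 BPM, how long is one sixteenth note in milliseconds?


One quarter-note beat = 60000 / BPM = 60000 / 75 ms
Sixteenth note = 1/4 × quarter note
Duration = 1/4 × 60000 / 75 = 15000 / 75
= 200.0 ms


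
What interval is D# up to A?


Letter names: D → A spans 5 letter names → a 5th
Semitones: D# → A = 6 half-steps
A 5th of 6 semitones is a diminished 5th
= diminished 5th


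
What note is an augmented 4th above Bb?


A 4th spans 4 letter names, so from B we land on E
An augmented 4th = 6 semitones above Bb
Spell E at that pitch: E
= E


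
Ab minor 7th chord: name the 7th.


Minor 7th chord = root + minor 3rd + perfect 5th + minor 7th
Seventh chords stack in thirds, so the letter names are A-C-E-G
Root: Ab
Minor 3rd above Ab: Cb
Perfect 5th above Ab: Eb
Minor 7th above Ab: Gb
The 7th = Gb


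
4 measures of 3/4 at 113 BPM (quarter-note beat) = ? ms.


Working:
Quarter-note beat duration = 60000 / 113 ms
Beats per measure (3/4) = 3
One measure = 3 × 60000 / 113 = 180000 / 113 ms
4 measures = 4 × 180000 / 113 = 720000 / 113
= 6371.7 ms


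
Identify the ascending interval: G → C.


Solution.
Letter names: G → C spans 4 letter names → a 4th
Semitones: G → C = 5 half-steps
A 4th of 5 semitones is a perfect 4th
= perfect 4th


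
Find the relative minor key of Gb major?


Working:
The relative minor shares the major's key signature and starts on its 6th degree
6th degree = a major 6th above the tonic; a major 6th above Gb is Eb
→ relative minor of Gb major is Eb minor
= Eb minor


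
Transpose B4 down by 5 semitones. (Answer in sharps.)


Let's work it out.
B4: chromatic position 11 in octave 4 → absolute = 4×12 + 11 = 59
Transpose down 5: 59 - 5 = 54
54 = 4×12 + 6 → F# in octave 4
Result = F#4


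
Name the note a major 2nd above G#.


Let's work it out.
A 2nd spans 2 letter names, so from G we land on A
A major 2nd = 2 semitones above G#
Spell A at that pitch: A#
= A#


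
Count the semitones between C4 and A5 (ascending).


Working:
Absolute semitone position = octave×12 + chromatic position
C4: 4×12 + 0 = 48
A5: 5×12 + 9 = 69
Difference = 69 - 48 = 21
= 21 semitones


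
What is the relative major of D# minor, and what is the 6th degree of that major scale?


The relative major shares the key signature and is a minor 3rd above the minor tonic
A minor 3rd above D# is F#
→ relative major of D# minor is F# major
F# major scale: F# G# A# B C# D# E#
= F# major; 6th degree = D#


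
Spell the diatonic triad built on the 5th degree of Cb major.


Solution.
Cb major scale: Cb Db Eb Fb Gb Ab Bb
Diatonic triad on degree 5 stacks scale notes 5, 7, 2: Gb Bb Db
Gb→Bb = 4 semitones; Gb→Db = 7 semitones → major triad
= Gb Bb Db (major)


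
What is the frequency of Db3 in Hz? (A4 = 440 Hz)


Let's work it out.
f = 440 × 2^(n/12) where n = semitones from A4
Db3: -20 semitones from A4
f = 440 × 2^(-20/12)
f = 138.59 Hz


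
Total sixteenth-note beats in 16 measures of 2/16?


Let's work it out.
Time signature 2/16: the bottom number 16 means the sixteenth note gets one count
The top number 2 means 2 sixteenth-note beats per measure
Total = 2 × 16 measures
= 32 sixteenth-note beats


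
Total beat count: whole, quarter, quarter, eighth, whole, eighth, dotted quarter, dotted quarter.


Reasoning:
Beat values:
  whole = 4 beats
  quarter = 1 beat
  quarter = 1 beat
  eighth = 0.5 beats
  whole = 4 beats
  eighth = 0.5 beats
  dotted quarter = 1.5 beats
  dotted quarter = 1.5 beats
Sum = 4 + 1 + 1 + 0.5 + 4 + 0.5 + 1.5 + 1.5
= 14 beats


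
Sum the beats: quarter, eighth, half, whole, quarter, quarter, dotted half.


Beat values:
  quarter = 1 beat
  eighth = 0.5 beats
  half = 2 beats
  whole = 4 beats
  quarter = 1 beat
  quarter = 1 beat
  dotted half = 3 beats
Sum = 1 + 0.5 + 2 + 4 + 1 + 1 + 3
= 12.5 beats


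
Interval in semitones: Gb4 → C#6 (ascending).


Solution.
Absolute semitone position = octave×12 + chromatic position
Gb4: 4×12 + 6 = 54
C#6: 6×12 + 1 = 73
Difference = 73 - 54 = 19
= 19 semitones


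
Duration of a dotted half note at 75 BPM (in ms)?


Solution.
One quarter-note beat = 60000 / BPM = 60000 / 75 ms
Dotted half note = 3 × quarter note
Duration = 3 × 60000 / 75 = 180000 / 75
= 2400.0 ms


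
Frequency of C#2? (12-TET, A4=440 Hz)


f = 440 × 2^(n/12) where n = semitones from A4
C#2: -32 semitones from A4
f = 440 × 2^(-32/12)
f = 69.30 Hz


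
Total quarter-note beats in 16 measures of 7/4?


Time signature 7/4: the bottom number 4 means the quarter note gets one count
The top number 7 means 7 quarter-note beats per measure
Total = 7 × 16 measures
= 112 quarter-note beats


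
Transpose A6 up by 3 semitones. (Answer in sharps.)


Solution.
A6: chromatic position 9 in octave 6 → absolute = 6×12 + 9 = 81
Transpose up 3: 81 + 3 = 84
84 = 7×12 + 0 → C in octave 7
Result = C7


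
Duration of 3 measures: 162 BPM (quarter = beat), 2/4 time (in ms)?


Working:
Quarter-note beat duration = 60000 / 162 ms
Beats per measure (2/4) = 2
One measure = 2 × 60000 / 162 = 120000 / 162 ms
3 measures = 3 × 120000 / 162 = 360000 / 162
= 2222.2 ms


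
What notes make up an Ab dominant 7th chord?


Dominant 7th chord = root + major 3rd + perfect 5th + minor 7th
Seventh chords stack in thirds, so the letter names are A-C-E-G
Root: Ab
Major 3rd above Ab: C
Perfect 5th above Ab: Eb
Minor 7th above Ab: Gb
Chord = Ab C Eb Gb


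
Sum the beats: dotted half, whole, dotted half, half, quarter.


Beat values:
  dotted half = 3 beats
  whole = 4 beats
  dotted half = 3 beats
  half = 2 beats
  quarter = 1 beat
Sum = 3 + 4 + 3 + 2 + 1
= 13 beats


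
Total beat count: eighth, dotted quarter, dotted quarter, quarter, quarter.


Solution.
Beat values:
  eighth = 0.5 beats
  dotted quarter = 1.5 beats
  dotted quarter = 1.5 beats
  quarter = 1 beat
  quarter = 1 beat
Sum = 0.5 + 1.5 + 1.5 + 1 + 1
= 5.5 beats


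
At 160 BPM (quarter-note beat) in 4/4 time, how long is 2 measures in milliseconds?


Quarter-note beat duration = 60000 / 160 ms
Beats per measure (4/4) = 4
One measure = 4 × 60000 / 160 = 240000 / 160 ms
2 measures = 2 × 240000 / 160 = 480000 / 160
= 3000.0 ms


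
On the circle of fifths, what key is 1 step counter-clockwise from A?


Each counter-clockwise step moves down a perfect 5th (= up a perfect 4th)
From A: A → D
= D


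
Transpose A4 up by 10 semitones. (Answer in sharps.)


Let's work it out.
A4: chromatic position 9 in octave 4 → absolute = 4×12 + 9 = 57
Transpose up 10: 57 + 10 = 67
67 = 5×12 + 7 → G in octave 5
Result = G5


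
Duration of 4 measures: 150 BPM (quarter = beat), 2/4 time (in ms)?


Step by step:
Quarter-note beat duration = 60000 / 150 ms
Beats per measure (2/4) = 2
One measure = 2 × 60000 / 150 = 120000 / 150 ms
4 measures = 4 × 120000 / 150 = 480000 / 150
= 3200.0 ms


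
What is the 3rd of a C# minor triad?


Minor triad = root + minor 3rd (3 semitones) + perfect 5th (7 semitones)
A triad on C# stacks thirds, so the chord tones use letter names C-E-G
Root: C#
Minor 3rd above C#: E
Perfect 5th above C#: G#
The 3rd = E


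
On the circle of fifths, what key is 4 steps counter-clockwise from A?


Let's work it out.
Each counter-clockwise step moves down a perfect 5th (= up a perfect 4th)
From A: A → D → G → C → F
= F


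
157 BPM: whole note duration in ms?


Working:
One quarter-note beat = 60000 / BPM = 60000 / 157 ms
Whole note = 4 × quarter note
Duration = 4 × 60000 / 157 = 240000 / 157
= 1528.7 ms


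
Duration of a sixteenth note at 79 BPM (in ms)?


Let's work it out.
One quarter-note beat = 60000 / BPM = 60000 / 79 ms
Sixteenth note = 1/4 × quarter note
Duration = 1/4 × 60000 / 79 = 15000 / 79
= 189.9 ms


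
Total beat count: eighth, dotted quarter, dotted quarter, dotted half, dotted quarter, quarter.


Beat values:
  eighth = 0.5 beats
  dotted quarter = 1.5 beats
  dotted quarter = 1.5 beats
  dotted half = 3 beats
  dotted quarter = 1.5 beats
  quarter = 1 beat
Sum = 0.5 + 1.5 + 1.5 + 3 + 1.5 + 1
= 9 beats


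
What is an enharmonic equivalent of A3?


Reasoning:
Enharmonic notes sound the same pitch but are spelled with different letter names
A and Bbb name the same pitch class
= Bbb3


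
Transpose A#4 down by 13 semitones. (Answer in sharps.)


Let's work it out.
A#4: chromatic position 10 in octave 4 → absolute = 4×12 + 10 = 58
Transpose down 13: 58 - 13 = 45
45 = 3×12 + 9 → A in octave 3
Result = A3


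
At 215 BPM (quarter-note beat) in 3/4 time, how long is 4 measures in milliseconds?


Reasoning:
Quarter-note beat duration = 60000 / 215 ms
Beats per measure (3/4) = 3
One measure = 3 × 60000 / 215 = 180000 / 215 ms
4 measures = 4 × 180000 / 215 = 720000 / 215
= 3348.8 ms


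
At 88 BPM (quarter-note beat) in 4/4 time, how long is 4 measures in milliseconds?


Solution.
Quarter-note beat duration = 60000 / 88 ms
Beats per measure (4/4) = 4
One measure = 4 × 60000 / 88 = 240000 / 88 ms
4 measures = 4 × 240000 / 88 = 960000 / 88
= 10909.1 ms


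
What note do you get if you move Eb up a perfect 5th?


Step by step:
perfect 5th: 5 letter names, 7 semitones
Letter: E + 4 → B
Pitch: Eb + 7 semitones, spelled as a B → Bb
= Bb


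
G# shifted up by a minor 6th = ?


Step by step:
minor 6th: 6 letter names, 8 semitones
Letter: G + 5 → E
Pitch: G# + 8 semitones, spelled as an E → E
= E


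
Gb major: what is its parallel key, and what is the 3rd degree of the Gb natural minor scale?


Let's work it out.
Parallel keys share the same tonic but differ in mode
Gb major → parallel is Gb minor
Gb natural minor scale: Gb Ab Bbb Cb Db Ebb Fb
= Gb minor; 3rd degree = Bbb


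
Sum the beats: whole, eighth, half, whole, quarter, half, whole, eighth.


Reasoning:
Beat values:
  whole = 4 beats
  eighth = 0.5 beats
  half = 2 beats
  whole = 4 beats
  quarter = 1 beat
  half = 2 beats
  whole = 4 beats
  eighth = 0.5 beats
Sum = 4 + 0.5 + 2 + 4 + 1 + 2 + 4 + 0.5
= 18 beats


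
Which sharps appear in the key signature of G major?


Working:
Sharp major keys follow the circle of fifths: C(0), G(1), D(2), A(3), E(4), B(5), F#(6), C#(7)
G major has 1 sharp
Order of sharps: F# C# G# D# A# E# B# → first 1: F#
= F#


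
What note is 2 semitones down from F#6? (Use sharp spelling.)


Step by step:
F#6: chromatic position 6 in octave 6 → absolute = 6×12 + 6 = 78
Transpose down 2: 78 - 2 = 76
76 = 6×12 + 4 → E in octave 6
Result = E6


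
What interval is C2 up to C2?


Let's work it out.
Letter names: C → C spans 1 letter name → a unison
Semitones: C2 → C2 = 0 half-steps
A unison of 0 semitones is a perfect unison
= perfect unison


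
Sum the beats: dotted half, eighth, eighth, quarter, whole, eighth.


Step by step:
Beat values:
  dotted half = 3 beats
  eighth = 0.5 beats
  eighth = 0.5 beats
  quarter = 1 beat
  whole = 4 beats
  eighth = 0.5 beats
Sum = 3 + 0.5 + 0.5 + 1 + 4 + 0.5
= 9.5 beats


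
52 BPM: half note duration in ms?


Solution.
One quarter-note beat = 60000 / BPM = 60000 / 52 ms
Half note = 2 × quarter note
Duration = 2 × 60000 / 52 = 120000 / 52
= 2307.7 ms


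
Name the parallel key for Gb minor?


Step by step:
Parallel keys share the same tonic but differ in mode
Gb minor → parallel is Gb major
= Gb major


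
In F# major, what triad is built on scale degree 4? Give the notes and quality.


Let's work it out.
F# major scale: F# G# A# B C# D# E#
Diatonic triad on degree 4 stacks scale notes 4, 6, 1: B D# F#
B→D# = 4 semitones; B→F# = 7 semitones → major triad
= B D# F# (major)


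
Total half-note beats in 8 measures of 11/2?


Solution.
Time signature 11/2: the bottom number 2 means the half note gets one count
The top number 11 means 11 half-note beats per measure
Total = 11 × 8 measures
= 88 half-note beats


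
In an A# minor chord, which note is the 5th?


Minor triad = root + minor 3rd (3 semitones) + perfect 5th (7 semitones)
A triad on A# stacks thirds, so the chord tones use letter names A-C-E
Root: A#
Minor 3rd above A#: C#
Perfect 5th above A#: E#
The 5th = E#


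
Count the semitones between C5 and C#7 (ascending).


Working:
Absolute semitone position = octave×12 + chromatic position
C5: 5×12 + 0 = 60
C#7: 7×12 + 1 = 85
Difference = 85 - 60 = 25
= 25 semitones


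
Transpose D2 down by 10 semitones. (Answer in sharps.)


Step by step:
D2: chromatic position 2 in octave 2 → absolute = 2×12 + 2 = 26
Transpose down 10: 26 - 10 = 16
16 = 1×12 + 4 → E in octave 1
Result = E1


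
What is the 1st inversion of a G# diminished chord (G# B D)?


Let's work it out.
Root position: G# B D
1st inversion: move root up an octave
Bass note: B
Notes (bottom to top) = B D G#


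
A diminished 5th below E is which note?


A 5th spans 5 letter names, so from E we land on A
A diminished 5th = 6 semitones below E
Spell A at that pitch: A#
= A#


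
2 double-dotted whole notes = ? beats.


Solution.
Base whole note = 4 beats
Dot 1 adds half the previous value: +2
Dot 2 adds half the previous value: +1
One double-dotted whole = 4 + 2 + 1 = 7
2 of them = 2 × 7 = 14
= 14 beats


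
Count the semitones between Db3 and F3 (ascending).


Reasoning:
Absolute semitone position = octave×12 + chromatic position
Db3: 3×12 + 1 = 37
F3: 3×12 + 5 = 41
Difference = 41 - 37 = 4
= 4 semitones


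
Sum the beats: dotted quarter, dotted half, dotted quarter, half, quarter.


Reasoning:
Beat values:
  dotted quarter = 1.5 beats
  dotted half = 3 beats
  dotted quarter = 1.5 beats
  half = 2 beats
  quarter = 1 beat
Sum = 1.5 + 3 + 1.5 + 2 + 1
= 9 beats


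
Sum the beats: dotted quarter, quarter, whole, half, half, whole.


Beat values:
  dotted quarter = 1.5 beats
  quarter = 1 beat
  whole = 4 beats
  half = 2 beats
  half = 2 beats
  whole = 4 beats
Sum = 1.5 + 1 + 4 + 2 + 2 + 4
= 14.5 beats


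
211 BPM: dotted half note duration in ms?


Solution.
One quarter-note beat = 60000 / BPM = 60000 / 211 ms
Dotted half note = 3 × quarter note
Duration = 3 × 60000 / 211 = 180000 / 211
= 853.1 ms


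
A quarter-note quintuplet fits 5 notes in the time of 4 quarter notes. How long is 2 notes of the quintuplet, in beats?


Let's work it out.
Quintuplet: 5 notes occupy the space of 4 quarter notes
Space = 4 × 1 = 4 beats
Each quintuplet note = 4 / 5 = 4/5 beats
2 notes = 2 × 4/5 = 8/5
= 8/5 beats


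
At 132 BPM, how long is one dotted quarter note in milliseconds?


Reasoning:
One quarter-note beat = 60000 / BPM = 60000 / 132 ms
Dotted quarter note = 3/2 × quarter note
Duration = 3/2 × 60000 / 132 = 90000 / 132
= 681.8 ms


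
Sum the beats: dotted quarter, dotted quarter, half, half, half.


Working:
Beat values:
  dotted quarter = 1.5 beats
  dotted quarter = 1.5 beats
  half = 2 beats
  half = 2 beats
  half = 2 beats
Sum = 1.5 + 1.5 + 2 + 2 + 2
= 9 beats


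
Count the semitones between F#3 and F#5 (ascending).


Reasoning:
Absolute semitone position = octave×12 + chromatic position
F#3: 3×12 + 6 = 42
F#5: 5×12 + 6 = 66
Difference = 66 - 42 = 24
= 24 semitones


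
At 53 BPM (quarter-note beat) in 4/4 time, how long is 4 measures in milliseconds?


Step by step:
Quarter-note beat duration = 60000 / 53 ms
Beats per measure (4/4) = 4
One measure = 4 × 60000 / 53 = 240000 / 53 ms
4 measures = 4 × 240000 / 53 = 960000 / 53
= 18113.2 ms


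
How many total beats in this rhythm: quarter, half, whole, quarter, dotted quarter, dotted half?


Working:
Beat values:
  quarter = 1 beat
  half = 2 beats
  whole = 4 beats
  quarter = 1 beat
  dotted quarter = 1.5 beats
  dotted half = 3 beats
Sum = 1 + 2 + 4 + 1 + 1.5 + 3
= 12.5 beats


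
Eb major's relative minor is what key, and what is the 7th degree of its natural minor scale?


Solution.
The relative minor shares the major's key signature and starts on its 6th degree
6th degree = a major 6th above the tonic; a major 6th above Eb is C
→ relative minor of Eb major is C minor
C natural minor scale: C D Eb F G Ab Bb
= C minor; 7th degree = Bb


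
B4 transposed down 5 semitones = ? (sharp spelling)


Step by step:
B4: chromatic position 11 in octave 4 → absolute = 4×12 + 11 = 59
Transpose down 5: 59 - 5 = 54
54 = 4×12 + 6 → F# in octave 4
Result = F#4


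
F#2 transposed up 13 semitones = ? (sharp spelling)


Let's work it out.
F#2: chromatic position 6 in octave 2 → absolute = 2×12 + 6 = 30
Transpose up 13: 30 + 13 = 43
43 = 3×12 + 7 → G in octave 3
Result = G3


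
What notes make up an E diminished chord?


Solution.
Diminished triad = root + minor 3rd (3 semitones) + diminished 5th (6 semitones)
A triad on E stacks thirds, so the chord tones use letter names E-G-B
Root: E
Minor 3rd above E: G
Diminished 5th above E: Bb
Chord = E G Bb


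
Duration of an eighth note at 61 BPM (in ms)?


Reasoning:
One quarter-note beat = 60000 / BPM = 60000 / 61 ms
Eighth note = 1/2 × quarter note
Duration = 1/2 × 60000 / 61 = 30000 / 61
= 491.8 ms


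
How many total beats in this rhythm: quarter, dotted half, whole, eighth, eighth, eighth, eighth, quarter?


Working:
Beat values:
  quarter = 1 beat
  dotted half = 3 beats
  whole = 4 beats
  eighth = 0.5 beats
  eighth = 0.5 beats
  eighth = 0.5 beats
  eighth = 0.5 beats
  quarter = 1 beat
Sum = 1 + 3 + 4 + 0.5 + 0.5 + 0.5 + 0.5 + 1
= 11 beats


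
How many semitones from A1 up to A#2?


Let's work it out.
Absolute semitone position = octave×12 + chromatic position
A1: 1×12 + 9 = 21
A#2: 2×12 + 10 = 34
Difference = 34 - 21 = 13
= 13 semitones


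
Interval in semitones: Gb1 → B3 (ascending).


Absolute semitone position = octave×12 + chromatic position
Gb1: 1×12 + 6 = 18
B3: 3×12 + 11 = 47
Difference = 47 - 18 = 29
= 29 semitones


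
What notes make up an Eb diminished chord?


Diminished triad = root + minor 3rd (3 semitones) + diminished 5th (6 semitones)
A triad on Eb stacks thirds, so the chord tones use letter names E-G-B
Root: Eb
Minor 3rd above Eb: Gb
Diminished 5th above Eb: Bbb
Chord = Eb Gb Bbb


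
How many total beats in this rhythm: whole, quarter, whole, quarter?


Beat values:
  whole = 4 beats
  quarter = 1 beat
  whole = 4 beats
  quarter = 1 beat
Sum = 4 + 1 + 4 + 1
= 10 beats


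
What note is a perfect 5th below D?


Step by step:
A 5th spans 5 letter names, so from D we land on G
A perfect 5th = 7 semitones below D
Spell G at that pitch: G
= G


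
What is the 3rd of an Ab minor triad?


Solution.
Minor triad = root + minor 3rd (3 semitones) + perfect 5th (7 semitones)
A triad on Ab stacks thirds, so the chord tones use letter names A-C-E
Root: Ab
Minor 3rd above Ab: Cb
Perfect 5th above Ab: Eb
The 3rd = Cb


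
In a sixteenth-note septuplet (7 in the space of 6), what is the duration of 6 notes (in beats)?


Working:
Septuplet: 7 notes occupy the space of 6 sixteenth notes
Space = 6 × 1/4 = 3/2 beats
Each septuplet note = 3/2 / 7 = 3/14 beats
6 notes = 6 × 3/14 = 9/7
= 9/7 beats


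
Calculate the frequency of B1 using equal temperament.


f = 440 × 2^(n/12) where n = semitones from A4
B1: -34 semitones from A4
f = 440 × 2^(-34/12)
f = 61.74 Hz


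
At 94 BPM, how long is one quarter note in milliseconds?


Working:
One quarter-note beat = 60000 / BPM = 60000 / 94 ms
Duration = 60000 / 94
= 638.3 ms


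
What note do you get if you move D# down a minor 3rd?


Reasoning:
minor 3rd: 3 letter names, 3 semitones
Letter: D - 2 → B
Pitch: D# - 3 semitones, spelled as a B → B#
= B#


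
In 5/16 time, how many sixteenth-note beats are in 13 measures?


Reasoning:
Time signature 5/16: the bottom number 16 means the sixteenth note gets one count
The top number 5 means 5 sixteenth-note beats per measure
Total = 5 × 13 measures
= 65 sixteenth-note beats


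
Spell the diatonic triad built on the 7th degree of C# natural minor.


C# natural minor scale: C# D# E F# G# A B
Diatonic triad on degree 7 stacks scale notes 7, 2, 4: B D# F#
B→D# = 4 semitones; B→F# = 7 semitones → major triad
= B D# F# (major)


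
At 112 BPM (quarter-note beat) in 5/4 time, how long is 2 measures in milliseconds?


Let's work it out.
Quarter-note beat duration = 60000 / 112 ms
Beats per measure (5/4) = 5
One measure = 5 × 60000 / 112 = 300000 / 112 ms
2 measures = 2 × 300000 / 112 = 600000 / 112
= 5357.1 ms


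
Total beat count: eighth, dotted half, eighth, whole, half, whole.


Beat values:
  eighth = 0.5 beats
  dotted half = 3 beats
  eighth = 0.5 beats
  whole = 4 beats
  half = 2 beats
  whole = 4 beats
Sum = 0.5 + 3 + 0.5 + 4 + 2 + 4
= 14 beats


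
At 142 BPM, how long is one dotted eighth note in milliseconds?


Reasoning:
One quarter-note beat = 60000 / BPM = 60000 / 142 ms
Dotted eighth note = 3/4 × quarter note
Duration = 3/4 × 60000 / 142 = 45000 / 142
= 316.9 ms


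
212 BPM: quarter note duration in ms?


Step by step:
One quarter-note beat = 60000 / BPM = 60000 / 212 ms
Duration = 60000 / 212
= 283.0 ms


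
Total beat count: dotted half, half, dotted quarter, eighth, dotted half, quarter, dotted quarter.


Beat values:
  dotted half = 3 beats
  half = 2 beats
  dotted quarter = 1.5 beats
  eighth = 0.5 beats
  dotted half = 3 beats
  quarter = 1 beat
  dotted quarter = 1.5 beats
Sum = 3 + 2 + 1.5 + 0.5 + 3 + 1 + 1.5
= 12.5 beats


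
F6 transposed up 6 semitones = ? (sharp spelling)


F6: chromatic position 5 in octave 6 → absolute = 6×12 + 5 = 77
Transpose up 6: 77 + 6 = 83
83 = 6×12 + 11 → B in octave 6
Result = B6


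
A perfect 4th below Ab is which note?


Let's work it out.
A 4th spans 4 letter names, so from A we land on E
A perfect 4th = 5 semitones below Ab
Spell E at that pitch: Eb
= Eb


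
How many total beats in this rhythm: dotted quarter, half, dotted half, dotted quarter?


Let's work it out.
Beat values:
  dotted quarter = 1.5 beats
  half = 2 beats
  dotted half = 3 beats
  dotted quarter = 1.5 beats
Sum = 1.5 + 2 + 3 + 1.5
= 8 beats


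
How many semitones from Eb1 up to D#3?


Working:
Absolute semitone position = octave×12 + chromatic position
Eb1: 1×12 + 3 = 15
D#3: 3×12 + 3 = 39
Difference = 39 - 15 = 24
= 24 semitones


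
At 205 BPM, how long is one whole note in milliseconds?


Reasoning:
One quarter-note beat = 60000 / BPM = 60000 / 205 ms
Whole note = 4 × quarter note
Duration = 4 × 60000 / 205 = 240000 / 205
= 1170.7 ms


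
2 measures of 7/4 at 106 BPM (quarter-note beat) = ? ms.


Solution.
Quarter-note beat duration = 60000 / 106 ms
Beats per measure (7/4) = 7
One measure = 7 × 60000 / 106 = 420000 / 106 ms
2 measures = 2 × 420000 / 106 = 840000 / 106
= 7924.5 ms


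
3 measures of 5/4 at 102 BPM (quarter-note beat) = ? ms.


Working:
Quarter-note beat duration = 60000 / 102 ms
Beats per measure (5/4) = 5
One measure = 5 × 60000 / 102 = 300000 / 102 ms
3 measures = 3 × 300000 / 102 = 900000 / 102
= 8823.5 ms


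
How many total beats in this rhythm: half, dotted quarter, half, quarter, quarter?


Step by step:
Beat values:
  half = 2 beats
  dotted quarter = 1.5 beats
  half = 2 beats
  quarter = 1 beat
  quarter = 1 beat
Sum = 2 + 1.5 + 2 + 1 + 1
= 7.5 beats


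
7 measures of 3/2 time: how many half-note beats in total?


Reasoning:
Time signature 3/2: the bottom number 2 means the half note gets one count
The top number 3 means 3 half-note beats per measure
Total = 3 × 7 measures
= 21 half-note beats


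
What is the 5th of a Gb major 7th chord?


Reasoning:
Major 7th chord = root + major 3rd + perfect 5th + major 7th
Seventh chords stack in thirds, so the letter names are G-B-D-F
Root: Gb
Major 3rd above Gb: Bb
Perfect 5th above Gb: Db
Major 7th above Gb: F
The 5th = Db


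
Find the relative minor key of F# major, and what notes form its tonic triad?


The relative minor shares the major's key signature and starts on its 6th degree
6th degree = a major 6th above the tonic; a major 6th above F# is D#
→ relative minor of F# major is D# minor
Tonic triad of D# minor = root + minor 3rd + perfect 5th = D# F# A#
= D# minor; triad = D# F# A#


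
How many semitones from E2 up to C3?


Solution.
Absolute semitone position = octave×12 + chromatic position
E2: 2×12 + 4 = 28
C3: 3×12 + 0 = 36
Difference = 36 - 28 = 8
= 8 semitones


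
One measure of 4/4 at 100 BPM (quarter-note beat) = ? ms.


Working:
Quarter-note beat duration = 60000 / 100 ms
Beats per measure (4/4) = 4
One measure = 4 × 60000 / 100 = 240000 / 100 ms
= 2400.0 ms


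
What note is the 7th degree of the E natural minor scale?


Reasoning:
Natural minor scale pattern: W-H-W-W-H-W-W (2-1-2-2-1-2-2 semitones)
Starting from E:
  E + 2 semitones → F#
  F# + 1 semitone → G
  G + 2 semitones → A
  A + 2 semitones → B
  B + 1 semitone → C
  C + 2 semitones → D
  D + 2 semitones → E
Scale: E F# G A B C D
Degree 7 = D


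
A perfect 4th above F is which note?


Working:
A 4th spans 4 letter names, so from F we land on B
A perfect 4th = 5 semitones above F
Spell B at that pitch: Bb
= Bb


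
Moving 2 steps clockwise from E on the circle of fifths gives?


Each clockwise step on the circle of fifths moves up a perfect 5th
From E: E → B → F#/Gb
= F#/Gb


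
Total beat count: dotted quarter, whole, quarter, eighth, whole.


Working:
Beat values:
  dotted quarter = 1.5 beats
  whole = 4 beats
  quarter = 1 beat
  eighth = 0.5 beats
  whole = 4 beats
Sum = 1.5 + 4 + 1 + 0.5 + 4
= 11 beats


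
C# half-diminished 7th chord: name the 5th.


Step by step:
Half-diminished 7th chord = root + minor 3rd + diminished 5th + minor 7th
Seventh chords stack in thirds, so the letter names are C-E-G-B
Root: C#
Minor 3rd above C#: E
Diminished 5th above C#: G
Minor 7th above C#: B
The 5th = G


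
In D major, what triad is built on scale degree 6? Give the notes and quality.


Working:
D major scale: D E F# G A B C#
Diatonic triad on degree 6 stacks scale notes 6, 1, 3: B D F#
B→D = 3 semitones; B→F# = 7 semitones → minor triad
= B D F# (minor)


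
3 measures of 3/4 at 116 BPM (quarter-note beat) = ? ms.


Quarter-note beat duration = 60000 / 116 ms
Beats per measure (3/4) = 3
One measure = 3 × 60000 / 116 = 180000 / 116 ms
3 measures = 3 × 180000 / 116 = 540000 / 116
= 4655.2 ms


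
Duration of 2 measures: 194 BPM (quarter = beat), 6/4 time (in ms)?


Solution.
Quarter-note beat duration = 60000 / 194 ms
Beats per measure (6/4) = 6
One measure = 6 × 60000 / 194 = 360000 / 194 ms
2 measures = 2 × 360000 / 194 = 720000 / 194
= 3711.3 ms


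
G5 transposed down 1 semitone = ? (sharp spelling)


G5: chromatic position 7 in octave 5 → absolute = 5×12 + 7 = 67
Transpose down 1: 67 - 1 = 66
66 = 5×12 + 6 → F# in octave 5
Result = F#5


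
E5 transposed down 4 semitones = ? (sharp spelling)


E5: chromatic position 4 in octave 5 → absolute = 5×12 + 4 = 64
Transpose down 4: 64 - 4 = 60
60 = 5×12 + 0 → C in octave 5
Result = C5


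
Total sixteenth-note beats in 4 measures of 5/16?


Step by step:
Time signature 5/16: the bottom number 16 means the sixteenth note gets one count
The top number 5 means 5 sixteenth-note beats per measure
Total = 5 × 4 measures
= 20 sixteenth-note beats


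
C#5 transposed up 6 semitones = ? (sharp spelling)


Solution.
C#5: chromatic position 1 in octave 5 → absolute = 5×12 + 1 = 61
Transpose up 6: 61 + 6 = 67
67 = 5×12 + 7 → G in octave 5
Result = G5


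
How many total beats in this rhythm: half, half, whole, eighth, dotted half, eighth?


Step by step:
Beat values:
  half = 2 beats
  half = 2 beats
  whole = 4 beats
  eighth = 0.5 beats
  dotted half = 3 beats
  eighth = 0.5 beats
Sum = 2 + 2 + 4 + 0.5 + 3 + 0.5
= 12 beats


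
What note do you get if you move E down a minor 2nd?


Solution.
minor 2nd: 2 letter names, 1 semitones
Letter: E - 1 → D
Pitch: E - 1 semitones, spelled as a D → D#
= D#


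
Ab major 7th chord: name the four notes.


Major 7th chord = root + major 3rd + perfect 5th + major 7th
Seventh chords stack in thirds, so the letter names are A-C-E-G
Root: Ab
Major 3rd above Ab: C
Perfect 5th above Ab: Eb
Major 7th above Ab: G
Chord = Ab C Eb G


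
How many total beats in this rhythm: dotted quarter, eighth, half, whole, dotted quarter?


Let's work it out.
Beat values:
  dotted quarter = 1.5 beats
  eighth = 0.5 beats
  half = 2 beats
  whole = 4 beats
  dotted quarter = 1.5 beats
Sum = 1.5 + 0.5 + 2 + 4 + 1.5
= 9.5 beats


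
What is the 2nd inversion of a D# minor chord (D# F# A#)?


Reasoning:
Root position: D# F# A#
2nd inversion: move root and 3rd up an octave
Bass note: A#
Notes (bottom to top) = A# D# F#


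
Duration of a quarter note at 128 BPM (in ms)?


Let's work it out.
One quarter-note beat = 60000 / BPM = 60000 / 128 ms
Duration = 60000 / 128
= 468.8 ms


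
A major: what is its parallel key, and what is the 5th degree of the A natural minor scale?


Step by step:
Parallel keys share the same tonic but differ in mode
A major → parallel is A minor
A natural minor scale: A B C D E F G
= A minor; 5th degree = E


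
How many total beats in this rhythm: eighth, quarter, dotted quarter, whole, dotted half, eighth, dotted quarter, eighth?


Step by step:
Beat values:
  eighth = 0.5 beats
  quarter = 1 beat
  dotted quarter = 1.5 beats
  whole = 4 beats
  dotted half = 3 beats
  eighth = 0.5 beats
  dotted quarter = 1.5 beats
  eighth = 0.5 beats
Sum = 0.5 + 1 + 1.5 + 4 + 3 + 0.5 + 1.5 + 0.5
= 12.5 beats


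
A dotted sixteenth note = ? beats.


Reasoning:
Base sixteenth note = 1/4 beats
Dot 1 adds half the previous value: +1/8
One dotted sixteenth = 1/4 + 1/8 = 3/8
= 3/8 beats


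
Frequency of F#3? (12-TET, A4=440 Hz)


Let's work it out.
f = 440 × 2^(n/12) where n = semitones from A4
F#3: -15 semitones from A4
f = 440 × 2^(-15/12)
f = 185.00 Hz


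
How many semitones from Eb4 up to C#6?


Absolute semitone position = octave×12 + chromatic position
Eb4: 4×12 + 3 = 51
C#6: 6×12 + 1 = 73
Difference = 73 - 51 = 22
= 22 semitones


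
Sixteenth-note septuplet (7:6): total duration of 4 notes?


Reasoning:
Septuplet: 7 notes occupy the space of 6 sixteenth notes
Space = 6 × 1/4 = 3/2 beats
Each septuplet note = 3/2 / 7 = 3/14 beats
4 notes = 4 × 3/14 = 6/7
= 6/7 beats


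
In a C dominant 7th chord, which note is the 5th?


Working:
Dominant 7th chord = root + major 3rd + perfect 5th + minor 7th
Seventh chords stack in thirds, so the letter names are C-E-G-B
Root: C
Major 3rd above C: E
Perfect 5th above C: G
Minor 7th above C: Bb
The 5th = G


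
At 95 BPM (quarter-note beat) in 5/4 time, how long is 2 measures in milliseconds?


Let's work it out.
Quarter-note beat duration = 60000 / 95 ms
Beats per measure (5/4) = 5
One measure = 5 × 60000 / 95 = 300000 / 95 ms
2 measures = 2 × 300000 / 95 = 600000 / 95
= 6315.8 ms


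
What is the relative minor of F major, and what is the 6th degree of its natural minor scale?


Let's work it out.
The relative minor shares the major's key signature and starts on its 6th degree
6th degree = a major 6th above the tonic; a major 6th above F is D
→ relative minor of F major is D minor
D natural minor scale: D E F G A Bb C
= D minor; 6th degree = Bb


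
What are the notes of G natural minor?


Working:
Natural minor scale pattern: W-H-W-W-H-W-W (2-1-2-2-1-2-2 semitones)
Starting from G:
  G + 2 semitones → A
  A + 1 semitone → Bb
  Bb + 2 semitones → C
  C + 2 semitones → D
  D + 1 semitone → Eb
  Eb + 2 semitones → F
  F + 2 semitones → G
Scale = G A Bb C D Eb F


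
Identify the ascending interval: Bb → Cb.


Reasoning:
Letter names: B → C spans 2 letter names → a 2nd
Semitones: Bb → Cb = 1 half-step
A 2nd of 1 semitone is a minor 2nd
= minor 2nd


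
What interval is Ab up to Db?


Solution.
Letter names: A → D spans 4 letter names → a 4th
Semitones: Ab → Db = 5 half-steps
A 4th of 5 semitones is a perfect 4th
= perfect 4th


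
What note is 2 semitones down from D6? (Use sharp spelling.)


D6: chromatic position 2 in octave 6 → absolute = 6×12 + 2 = 74
Transpose down 2: 74 - 2 = 72
72 = 6×12 + 0 → C in octave 6
Result = C6


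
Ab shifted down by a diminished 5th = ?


Let's work it out.
diminished 5th: 5 letter names, 6 semitones
Letter: A - 4 → D
Pitch: Ab - 6 semitones, spelled as a D → D
= D


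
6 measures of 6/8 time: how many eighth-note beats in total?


Step by step:
Time signature 6/8: the bottom number 8 means the eighth note gets one count
The top number 6 means 6 eighth-note beats per measure
Total = 6 × 6 measures
= 36 eighth-note beats


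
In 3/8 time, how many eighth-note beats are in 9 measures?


Time signature 3/8: the bottom number 8 means the eighth note gets one count
The top number 3 means 3 eighth-note beats per measure
Total = 3 × 9 measures
= 27 eighth-note beats


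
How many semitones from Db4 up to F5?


Let's work it out.
Absolute semitone position = octave×12 + chromatic position
Db4: 4×12 + 1 = 49
F5: 5×12 + 5 = 65
Difference = 65 - 49 = 16
= 16 semitones


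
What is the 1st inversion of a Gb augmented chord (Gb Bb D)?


Solution.
Root position: Gb Bb D
1st inversion: move root up an octave
Bass note: Bb
Notes (bottom to top) = Bb D Gb


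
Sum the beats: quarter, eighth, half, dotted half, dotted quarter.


Solution.
Beat values:
  quarter = 1 beat
  eighth = 0.5 beats
  half = 2 beats
  dotted half = 3 beats
  dotted quarter = 1.5 beats
Sum = 1 + 0.5 + 2 + 3 + 1.5
= 8 beats


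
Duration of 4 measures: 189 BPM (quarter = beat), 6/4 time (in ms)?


Step by step:
Quarter-note beat duration = 60000 / 189 ms
Beats per measure (6/4) = 6
One measure = 6 × 60000 / 189 = 360000 / 189 ms
4 measures = 4 × 360000 / 189 = 1440000 / 189
= 7619.0 ms


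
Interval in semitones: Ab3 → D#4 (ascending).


Let's work it out.
Absolute semitone position = octave×12 + chromatic position
Ab3: 3×12 + 8 = 44
D#4: 4×12 + 3 = 51
Difference = 51 - 44 = 7
= 7 semitones


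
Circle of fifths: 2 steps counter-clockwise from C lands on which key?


Let's work it out.
Each counter-clockwise step moves down a perfect 5th (= up a perfect 4th)
From C: C → F → Bb
= Bb


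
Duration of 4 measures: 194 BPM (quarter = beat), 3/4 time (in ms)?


Reasoning:
Quarter-note beat duration = 60000 / 194 ms
Beats per measure (3/4) = 3
One measure = 3 × 60000 / 194 = 180000 / 194 ms
4 measures = 4 × 180000 / 194 = 720000 / 194
= 3711.3 ms


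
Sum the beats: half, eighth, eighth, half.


Let's work it out.
Beat values:
  half = 2 beats
  eighth = 0.5 beats
  eighth = 0.5 beats
  half = 2 beats
Sum = 2 + 0.5 + 0.5 + 2
= 5 beats


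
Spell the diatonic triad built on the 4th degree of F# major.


F# major scale: F# G# A# B C# D# E#
Diatonic triad on degree 4 stacks scale notes 4, 6, 1: B D# F#
B→D# = 4 semitones; B→F# = 7 semitones → major triad
= B D# F# (major)


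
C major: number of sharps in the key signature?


Reasoning:
Sharp major keys follow the circle of fifths: C(0), G(1), D(2), A(3), E(4), B(5), F#(6), C#(7)
C major has 0 sharps
= 0 sharps


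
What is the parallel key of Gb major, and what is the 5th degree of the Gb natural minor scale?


Let's work it out.
Parallel keys share the same tonic but differ in mode
Gb major → parallel is Gb minor
Gb natural minor scale: Gb Ab Bbb Cb Db Ebb Fb
= Gb minor; 5th degree = Db


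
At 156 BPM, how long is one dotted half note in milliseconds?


Working:
One quarter-note beat = 60000 / BPM = 60000 / 156 ms
Dotted half note = 3 × quarter note
Duration = 3 × 60000 / 156 = 180000 / 156
= 1153.8 ms


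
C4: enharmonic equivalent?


Let's work it out.
Enharmonic notes sound the same pitch but are spelled with different letter names
C and B# name the same pitch class
Octave numbers change at C, so C4 = B#3
= B#3


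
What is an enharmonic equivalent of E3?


Reasoning:
Enharmonic notes sound the same pitch but are spelled with different letter names
E and D## name the same pitch class
= D##3


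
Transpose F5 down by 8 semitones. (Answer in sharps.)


Let's work it out.
F5: chromatic position 5 in octave 5 → absolute = 5×12 + 5 = 65
Transpose down 8: 65 - 8 = 57
57 = 4×12 + 9 → A in octave 4
Result = A4


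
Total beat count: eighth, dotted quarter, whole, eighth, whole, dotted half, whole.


Solution.
Beat values:
  eighth = 0.5 beats
  dotted quarter = 1.5 beats
  whole = 4 beats
  eighth = 0.5 beats
  whole = 4 beats
  dotted half = 3 beats
  whole = 4 beats
Sum = 0.5 + 1.5 + 4 + 0.5 + 4 + 3 + 4
= 17.5 beats


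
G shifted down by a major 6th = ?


Working:
major 6th: 6 letter names, 9 semitones
Letter: G - 5 → B
Pitch: G - 9 semitones, spelled as a B → Bb
= Bb


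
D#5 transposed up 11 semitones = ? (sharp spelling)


Solution.
D#5: chromatic position 3 in octave 5 → absolute = 5×12 + 3 = 63
Transpose up 11: 63 + 11 = 74
74 = 6×12 + 2 → D in octave 6
Result = D6


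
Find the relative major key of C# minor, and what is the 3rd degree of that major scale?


Solution.
The relative major shares the key signature and is a minor 3rd above the minor tonic
A minor 3rd above C# is E
→ relative major of C# minor is E major
E major scale: E F# G# A B C# D#
= E major; 3rd degree = G#


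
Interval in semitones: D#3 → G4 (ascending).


Reasoning:
Absolute semitone position = octave×12 + chromatic position
D#3: 3×12 + 3 = 39
G4: 4×12 + 7 = 55
Difference = 55 - 39 = 16
= 16 semitones
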